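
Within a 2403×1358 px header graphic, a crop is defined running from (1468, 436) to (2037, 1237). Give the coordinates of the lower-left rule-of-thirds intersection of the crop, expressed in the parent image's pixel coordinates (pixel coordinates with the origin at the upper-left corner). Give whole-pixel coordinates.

Crop width = 2037 − 1468 = 569 px; one third is 189.67 px.
Crop height = 1237 − 436 = 801 px; one third is 267.00 px.
The lower-left point is one-third across and two-thirds down within the crop:
x = 1468 + 1 × 189.67 ≈ 1658; y = 436 + 2 × 267.00 ≈ 970.

(1658, 970)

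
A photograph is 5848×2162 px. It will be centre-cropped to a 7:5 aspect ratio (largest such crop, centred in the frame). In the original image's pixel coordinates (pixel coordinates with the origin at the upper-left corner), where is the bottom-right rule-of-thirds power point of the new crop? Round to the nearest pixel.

5848/2162 > 7/5, so the 7:5 crop keeps the full height 2162 and trims width to 2162 × 7/5 = 3026.80 px.
Left offset = (5848 − 3026.80)/2 = 1410.60 px; top offset = 0.
Bottom-right is two-thirds across and two-thirds down within the crop:
x = 1410.60 + 2 × 3026.80/3 ≈ 3428; y = 0.00 + 2 × 2162.00/3 ≈ 1441.

(3428, 1441)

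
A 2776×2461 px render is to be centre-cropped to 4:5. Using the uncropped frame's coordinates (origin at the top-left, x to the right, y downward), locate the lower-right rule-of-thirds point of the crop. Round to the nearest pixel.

2776/2461 > 4/5, so the 4:5 crop keeps the full height 2461 and trims width to 2461 × 4/5 = 1968.80 px.
Left offset = (2776 − 1968.80)/2 = 403.60 px; top offset = 0.
Lower-right is two-thirds across and two-thirds down within the crop:
x = 403.60 + 2 × 1968.80/3 ≈ 1716; y = 0.00 + 2 × 2461.00/3 ≈ 1641.

(1716, 1641)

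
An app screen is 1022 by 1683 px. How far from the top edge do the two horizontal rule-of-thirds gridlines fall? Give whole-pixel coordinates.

1683 / 3 = 561, so the horizontal lines sit at one and two thirds of 1683.

y = 561 px and y = 1122 px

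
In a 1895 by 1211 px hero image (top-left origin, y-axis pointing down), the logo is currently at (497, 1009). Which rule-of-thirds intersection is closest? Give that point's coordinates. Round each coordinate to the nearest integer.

x = 632 px, y = 807 px

Third lines: x ∈ {632, 1263}, y ∈ {404, 807}.
497 is closer to x = 632; 1009 is closer to y = 807.
So the nearest intersection is the lower-left power point.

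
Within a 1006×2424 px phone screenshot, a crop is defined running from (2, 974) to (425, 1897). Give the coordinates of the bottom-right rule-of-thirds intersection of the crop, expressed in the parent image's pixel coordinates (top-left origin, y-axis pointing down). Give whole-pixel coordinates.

Crop width = 425 − 2 = 423 px; one third is 141.00 px.
Crop height = 1897 − 974 = 923 px; one third is 307.67 px.
The bottom-right point is two-thirds across and two-thirds down within the crop:
x = 2 + 2 × 141.00 ≈ 284; y = 974 + 2 × 307.67 ≈ 1589.

(284, 1589)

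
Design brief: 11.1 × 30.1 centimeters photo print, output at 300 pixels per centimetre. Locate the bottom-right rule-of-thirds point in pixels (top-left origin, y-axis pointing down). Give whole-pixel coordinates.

In pixels the canvas is 11.1 × 300 = 3330 wide and 30.1 × 300 = 9030 tall.
The bottom-right point is two-thirds across and two-thirds down:
x = 2 × 3330/3 ≈ 2220; y = 2 × 9030/3 ≈ 6020.

(2220, 6020)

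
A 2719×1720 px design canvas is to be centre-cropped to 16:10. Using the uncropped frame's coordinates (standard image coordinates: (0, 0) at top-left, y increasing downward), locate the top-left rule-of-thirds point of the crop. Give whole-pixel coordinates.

2719/1720 < 16/10, so the 16:10 crop keeps the full width 2719 and trims height to 2719 × 10/16 = 1699.38 px.
Top offset = (1720 − 1699.38)/2 = 10.31 px; left offset = 0.
Top-left is one-third across and one-third down within the crop:
x = 0.00 + 1 × 2719.00/3 ≈ 906; y = 10.31 + 1 × 1699.38/3 ≈ 577.

x = 906 px, y = 577 px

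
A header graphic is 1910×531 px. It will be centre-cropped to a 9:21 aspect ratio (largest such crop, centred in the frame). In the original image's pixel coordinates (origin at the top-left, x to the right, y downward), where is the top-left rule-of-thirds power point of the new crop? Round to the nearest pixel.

1910/531 > 9/21, so the 9:21 crop keeps the full height 531 and trims width to 531 × 9/21 = 227.57 px.
Left offset = (1910 − 227.57)/2 = 841.21 px; top offset = 0.
Top-left is one-third across and one-third down within the crop:
x = 841.21 + 1 × 227.57/3 ≈ 917; y = 0.00 + 1 × 531.00/3 ≈ 177.

(917, 177)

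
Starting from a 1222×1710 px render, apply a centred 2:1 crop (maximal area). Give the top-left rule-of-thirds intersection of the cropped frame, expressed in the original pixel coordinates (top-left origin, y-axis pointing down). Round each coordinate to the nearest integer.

(407, 753)

1222/1710 < 2/1, so the 2:1 crop keeps the full width 1222 and trims height to 1222 × 1/2 = 611.00 px.
Top offset = (1710 − 611.00)/2 = 549.50 px; left offset = 0.
Top-left is one-third across and one-third down within the crop:
x = 0.00 + 1 × 1222.00/3 ≈ 407; y = 549.50 + 1 × 611.00/3 ≈ 753.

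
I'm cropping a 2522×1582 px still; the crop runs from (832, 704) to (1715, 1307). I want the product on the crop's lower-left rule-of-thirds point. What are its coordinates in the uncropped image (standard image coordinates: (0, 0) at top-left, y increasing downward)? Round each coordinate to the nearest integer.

Crop width = 1715 − 832 = 883 px; one third is 294.33 px.
Crop height = 1307 − 704 = 603 px; one third is 201.00 px.
The lower-left point is one-third across and two-thirds down within the crop:
x = 832 + 1 × 294.33 ≈ 1126; y = 704 + 2 × 201.00 ≈ 1106.

(1126, 1106)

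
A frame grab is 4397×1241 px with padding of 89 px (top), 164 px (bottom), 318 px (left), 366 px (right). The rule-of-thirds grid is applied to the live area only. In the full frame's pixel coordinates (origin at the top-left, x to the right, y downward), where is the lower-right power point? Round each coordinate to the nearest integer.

x = 2793 px, y = 748 px

Content width = 4397 − 318 − 366 = 3713 px; content height = 1241 − 89 − 164 = 988 px.
Lower-right is two-thirds across and two-thirds down within the live area.
x = 318 + 2 × 3713/3 = 318 + 2475.33 ≈ 2793
y = 89 + 2 × 988/3 = 89 + 658.67 ≈ 748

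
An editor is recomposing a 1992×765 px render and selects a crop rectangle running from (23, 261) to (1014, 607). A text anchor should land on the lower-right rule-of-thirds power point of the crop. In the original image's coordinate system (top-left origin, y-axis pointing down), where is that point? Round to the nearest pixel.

x = 684 px, y = 492 px

Crop width = 1014 − 23 = 991 px; one third is 330.33 px.
Crop height = 607 − 261 = 346 px; one third is 115.33 px.
The lower-right point is two-thirds across and two-thirds down within the crop:
x = 23 + 2 × 330.33 ≈ 684; y = 261 + 2 × 115.33 ≈ 492.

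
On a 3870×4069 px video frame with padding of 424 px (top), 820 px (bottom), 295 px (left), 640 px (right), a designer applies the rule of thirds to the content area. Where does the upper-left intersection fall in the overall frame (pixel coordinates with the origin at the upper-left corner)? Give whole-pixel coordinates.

Content width = 3870 − 295 − 640 = 2935 px; content height = 4069 − 424 − 820 = 2825 px.
Upper-left is one-third across and one-third down within the content area.
x = 295 + 1 × 2935/3 = 295 + 978.33 ≈ 1273
y = 424 + 1 × 2825/3 = 424 + 941.67 ≈ 1366

(1273, 1366)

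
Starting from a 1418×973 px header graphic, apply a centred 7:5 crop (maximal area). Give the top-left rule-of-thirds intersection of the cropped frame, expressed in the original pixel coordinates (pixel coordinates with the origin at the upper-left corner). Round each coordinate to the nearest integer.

(482, 324)

1418/973 > 7/5, so the 7:5 crop keeps the full height 973 and trims width to 973 × 7/5 = 1362.20 px.
Left offset = (1418 − 1362.20)/2 = 27.90 px; top offset = 0.
Top-left is one-third across and one-third down within the crop:
x = 27.90 + 1 × 1362.20/3 ≈ 482; y = 0.00 + 1 × 973.00/3 ≈ 324.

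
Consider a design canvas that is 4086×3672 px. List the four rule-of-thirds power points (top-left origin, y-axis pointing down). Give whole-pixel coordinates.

One third of 4086 is 1362; one third of 3672 is 1224.
Vertical third lines at x = 1362 and x = 2724; horizontal third lines at y = 1224 and y = 2448.

(1362, 1224), (2724, 1224), (1362, 2448), (2724, 2448)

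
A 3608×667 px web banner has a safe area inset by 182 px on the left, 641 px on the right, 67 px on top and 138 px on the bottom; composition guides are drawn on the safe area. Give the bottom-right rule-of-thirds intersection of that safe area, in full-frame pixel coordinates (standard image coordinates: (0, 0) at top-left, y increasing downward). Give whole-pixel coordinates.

Content width = 3608 − 182 − 641 = 2785 px; content height = 667 − 67 − 138 = 462 px.
Bottom-right is two-thirds across and two-thirds down within the safe area.
x = 182 + 2 × 2785/3 = 182 + 1856.67 ≈ 2039
y = 67 + 2 × 462/3 = 67 + 308.00 ≈ 375

x = 2039 px, y = 375 px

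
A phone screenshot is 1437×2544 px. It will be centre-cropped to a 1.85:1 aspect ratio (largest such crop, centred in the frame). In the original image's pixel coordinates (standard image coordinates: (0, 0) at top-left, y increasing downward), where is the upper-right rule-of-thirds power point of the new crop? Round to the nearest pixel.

1437/2544 < 1.85/1, so the 1.85:1 crop keeps the full width 1437 and trims height to 1437 × 1/1.85 = 776.76 px.
Top offset = (2544 − 776.76)/2 = 883.62 px; left offset = 0.
Upper-right is two-thirds across and one-third down within the crop:
x = 0.00 + 2 × 1437.00/3 ≈ 958; y = 883.62 + 1 × 776.76/3 ≈ 1143.

(958, 1143)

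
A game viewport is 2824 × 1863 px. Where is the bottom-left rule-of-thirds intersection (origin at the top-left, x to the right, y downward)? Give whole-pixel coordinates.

x = 941 px, y = 1242 px

The bottom-left point sits one-third of the way across and two-thirds of the way down.
x = 1 × 2824/3 ≈ 941; y = 2 × 1863/3 ≈ 1242.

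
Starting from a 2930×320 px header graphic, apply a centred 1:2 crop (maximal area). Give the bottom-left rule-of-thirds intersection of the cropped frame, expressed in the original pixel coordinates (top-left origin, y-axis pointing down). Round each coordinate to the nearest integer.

(1438, 213)

2930/320 > 1/2, so the 1:2 crop keeps the full height 320 and trims width to 320 × 1/2 = 160.00 px.
Left offset = (2930 − 160.00)/2 = 1385.00 px; top offset = 0.
Bottom-left is one-third across and two-thirds down within the crop:
x = 1385.00 + 1 × 160.00/3 ≈ 1438; y = 0.00 + 2 × 320.00/3 ≈ 213.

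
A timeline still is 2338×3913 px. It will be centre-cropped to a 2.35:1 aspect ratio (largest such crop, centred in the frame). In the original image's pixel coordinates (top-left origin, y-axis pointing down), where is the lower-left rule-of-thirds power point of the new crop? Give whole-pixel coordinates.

x = 779 px, y = 2122 px

2338/3913 < 2.35/1, so the 2.35:1 crop keeps the full width 2338 and trims height to 2338 × 1/2.35 = 994.89 px.
Top offset = (3913 − 994.89)/2 = 1459.05 px; left offset = 0.
Lower-left is one-third across and two-thirds down within the crop:
x = 0.00 + 1 × 2338.00/3 ≈ 779; y = 1459.05 + 2 × 994.89/3 ≈ 2122.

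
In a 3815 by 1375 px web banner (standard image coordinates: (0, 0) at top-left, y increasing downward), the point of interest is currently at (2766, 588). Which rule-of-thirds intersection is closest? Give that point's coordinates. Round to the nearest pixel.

Third lines: x ∈ {1272, 2543}, y ∈ {458, 917}.
2766 is closer to x = 2543; 588 is closer to y = 458.
So the nearest intersection is the upper-right power point.

x = 2543 px, y = 458 px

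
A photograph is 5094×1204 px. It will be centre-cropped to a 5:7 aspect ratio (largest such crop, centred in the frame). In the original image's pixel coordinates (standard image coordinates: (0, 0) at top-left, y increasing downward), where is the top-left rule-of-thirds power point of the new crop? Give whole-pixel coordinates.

(2404, 401)

5094/1204 > 5/7, so the 5:7 crop keeps the full height 1204 and trims width to 1204 × 5/7 = 860.00 px.
Left offset = (5094 − 860.00)/2 = 2117.00 px; top offset = 0.
Top-left is one-third across and one-third down within the crop:
x = 2117.00 + 1 × 860.00/3 ≈ 2404; y = 0.00 + 1 × 1204.00/3 ≈ 401.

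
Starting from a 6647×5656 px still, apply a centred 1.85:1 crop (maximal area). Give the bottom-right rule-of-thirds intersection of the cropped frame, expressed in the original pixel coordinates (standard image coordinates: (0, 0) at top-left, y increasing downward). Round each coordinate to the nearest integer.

6647/5656 < 1.85/1, so the 1.85:1 crop keeps the full width 6647 and trims height to 6647 × 1/1.85 = 3592.97 px.
Top offset = (5656 − 3592.97)/2 = 1031.51 px; left offset = 0.
Bottom-right is two-thirds across and two-thirds down within the crop:
x = 0.00 + 2 × 6647.00/3 ≈ 4431; y = 1031.51 + 2 × 3592.97/3 ≈ 3427.

x = 4431 px, y = 3427 px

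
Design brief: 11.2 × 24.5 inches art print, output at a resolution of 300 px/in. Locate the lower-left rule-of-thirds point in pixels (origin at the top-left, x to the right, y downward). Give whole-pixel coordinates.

(1120, 4900)

In pixels the canvas is 11.2 × 300 = 3360 wide and 24.5 × 300 = 7350 tall.
The lower-left point is one-third across and two-thirds down:
x = 1 × 3360/3 ≈ 1120; y = 2 × 7350/3 ≈ 4900.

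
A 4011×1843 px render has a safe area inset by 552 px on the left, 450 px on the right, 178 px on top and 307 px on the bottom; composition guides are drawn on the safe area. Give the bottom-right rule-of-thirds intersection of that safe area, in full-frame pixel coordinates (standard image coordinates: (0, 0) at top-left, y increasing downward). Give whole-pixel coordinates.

(2558, 1083)

Content width = 4011 − 552 − 450 = 3009 px; content height = 1843 − 178 − 307 = 1358 px.
Bottom-right is two-thirds across and two-thirds down within the safe area.
x = 552 + 2 × 3009/3 = 552 + 2006.00 ≈ 2558
y = 178 + 2 × 1358/3 = 178 + 905.33 ≈ 1083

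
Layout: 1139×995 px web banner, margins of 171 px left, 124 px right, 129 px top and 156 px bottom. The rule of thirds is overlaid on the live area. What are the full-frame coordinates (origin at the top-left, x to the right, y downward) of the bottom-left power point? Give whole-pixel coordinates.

(452, 602)

Content width = 1139 − 171 − 124 = 844 px; content height = 995 − 129 − 156 = 710 px.
Bottom-left is one-third across and two-thirds down within the live area.
x = 171 + 1 × 844/3 = 171 + 281.33 ≈ 452
y = 129 + 2 × 710/3 = 129 + 473.33 ≈ 602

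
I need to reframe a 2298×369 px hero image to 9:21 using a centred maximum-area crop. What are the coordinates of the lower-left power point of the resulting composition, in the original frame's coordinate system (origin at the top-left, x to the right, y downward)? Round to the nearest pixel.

2298/369 > 9/21, so the 9:21 crop keeps the full height 369 and trims width to 369 × 9/21 = 158.14 px.
Left offset = (2298 − 158.14)/2 = 1069.93 px; top offset = 0.
Lower-left is one-third across and two-thirds down within the crop:
x = 1069.93 + 1 × 158.14/3 ≈ 1123; y = 0.00 + 2 × 369.00/3 ≈ 246.

(1123, 246)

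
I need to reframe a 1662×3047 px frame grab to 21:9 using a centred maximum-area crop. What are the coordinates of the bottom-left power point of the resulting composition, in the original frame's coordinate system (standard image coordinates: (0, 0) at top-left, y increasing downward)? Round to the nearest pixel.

1662/3047 < 21/9, so the 21:9 crop keeps the full width 1662 and trims height to 1662 × 9/21 = 712.29 px.
Top offset = (3047 − 712.29)/2 = 1167.36 px; left offset = 0.
Bottom-left is one-third across and two-thirds down within the crop:
x = 0.00 + 1 × 1662.00/3 ≈ 554; y = 1167.36 + 2 × 712.29/3 ≈ 1642.

x = 554 px, y = 1642 px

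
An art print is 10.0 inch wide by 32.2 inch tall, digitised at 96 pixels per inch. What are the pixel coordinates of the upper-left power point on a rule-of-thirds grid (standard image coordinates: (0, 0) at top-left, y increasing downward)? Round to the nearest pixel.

In pixels the canvas is 10.0 × 96 = 960 wide and 32.2 × 96 = 3091.2 tall.
The upper-left point is one-third across and one-third down:
x = 1 × 960/3 ≈ 320; y = 1 × 3091.2/3 ≈ 1030.

x = 320 px, y = 1030 px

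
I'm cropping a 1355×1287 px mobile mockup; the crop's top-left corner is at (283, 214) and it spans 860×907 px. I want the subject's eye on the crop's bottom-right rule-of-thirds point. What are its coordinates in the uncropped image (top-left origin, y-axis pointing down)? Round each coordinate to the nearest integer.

One third of the crop width 860 is 286.67 px.
One third of the crop height 907 is 302.33 px.
The bottom-right point is two-thirds across and two-thirds down within the crop:
x = 283 + 2 × 286.67 ≈ 856; y = 214 + 2 × 302.33 ≈ 819.

x = 856 px, y = 819 px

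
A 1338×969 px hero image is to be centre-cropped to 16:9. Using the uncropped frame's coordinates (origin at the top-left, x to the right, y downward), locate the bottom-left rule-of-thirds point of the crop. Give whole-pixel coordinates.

1338/969 < 16/9, so the 16:9 crop keeps the full width 1338 and trims height to 1338 × 9/16 = 752.62 px.
Top offset = (969 − 752.62)/2 = 108.19 px; left offset = 0.
Bottom-left is one-third across and two-thirds down within the crop:
x = 0.00 + 1 × 1338.00/3 ≈ 446; y = 108.19 + 2 × 752.62/3 ≈ 610.

(446, 610)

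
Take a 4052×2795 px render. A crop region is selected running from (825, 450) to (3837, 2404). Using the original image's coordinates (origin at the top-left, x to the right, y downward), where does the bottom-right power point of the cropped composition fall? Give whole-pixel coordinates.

(2833, 1753)

Crop width = 3837 − 825 = 3012 px; one third is 1004.00 px.
Crop height = 2404 − 450 = 1954 px; one third is 651.33 px.
The bottom-right point is two-thirds across and two-thirds down within the crop:
x = 825 + 2 × 1004.00 ≈ 2833; y = 450 + 2 × 651.33 ≈ 1753.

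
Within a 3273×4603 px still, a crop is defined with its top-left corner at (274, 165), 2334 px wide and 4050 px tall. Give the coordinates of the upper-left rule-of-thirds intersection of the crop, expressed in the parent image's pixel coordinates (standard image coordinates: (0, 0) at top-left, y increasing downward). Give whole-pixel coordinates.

One third of the crop width 2334 is 778.00 px.
One third of the crop height 4050 is 1350.00 px.
The upper-left point is one-third across and one-third down within the crop:
x = 274 + 1 × 778.00 ≈ 1052; y = 165 + 1 × 1350.00 ≈ 1515.

x = 1052 px, y = 1515 px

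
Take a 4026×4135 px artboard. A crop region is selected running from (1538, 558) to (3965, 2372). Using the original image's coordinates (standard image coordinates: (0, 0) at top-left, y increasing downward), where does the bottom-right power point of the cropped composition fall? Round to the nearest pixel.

(3156, 1767)

Crop width = 3965 − 1538 = 2427 px; one third is 809.00 px.
Crop height = 2372 − 558 = 1814 px; one third is 604.67 px.
The bottom-right point is two-thirds across and two-thirds down within the crop:
x = 1538 + 2 × 809.00 ≈ 3156; y = 558 + 2 × 604.67 ≈ 1767.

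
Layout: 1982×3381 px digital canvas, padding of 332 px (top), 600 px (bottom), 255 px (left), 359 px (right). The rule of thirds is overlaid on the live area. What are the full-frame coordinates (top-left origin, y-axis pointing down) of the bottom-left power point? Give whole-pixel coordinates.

Content width = 1982 − 255 − 359 = 1368 px; content height = 3381 − 332 − 600 = 2449 px.
Bottom-left is one-third across and two-thirds down within the live area.
x = 255 + 1 × 1368/3 = 255 + 456.00 ≈ 711
y = 332 + 2 × 2449/3 = 332 + 1632.67 ≈ 1965

(711, 1965)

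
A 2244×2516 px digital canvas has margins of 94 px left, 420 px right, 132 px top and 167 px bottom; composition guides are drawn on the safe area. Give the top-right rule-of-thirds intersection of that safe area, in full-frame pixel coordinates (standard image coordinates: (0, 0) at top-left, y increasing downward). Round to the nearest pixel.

Content width = 2244 − 94 − 420 = 1730 px; content height = 2516 − 132 − 167 = 2217 px.
Top-right is two-thirds across and one-third down within the safe area.
x = 94 + 2 × 1730/3 = 94 + 1153.33 ≈ 1247
y = 132 + 1 × 2217/3 = 132 + 739.00 ≈ 871

x = 1247 px, y = 871 px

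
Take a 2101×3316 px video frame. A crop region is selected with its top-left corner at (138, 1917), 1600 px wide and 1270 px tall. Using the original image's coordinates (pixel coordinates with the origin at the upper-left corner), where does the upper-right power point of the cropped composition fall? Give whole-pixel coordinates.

One third of the crop width 1600 is 533.33 px.
One third of the crop height 1270 is 423.33 px.
The upper-right point is two-thirds across and one-third down within the crop:
x = 138 + 2 × 533.33 ≈ 1205; y = 1917 + 1 × 423.33 ≈ 2340.

(1205, 2340)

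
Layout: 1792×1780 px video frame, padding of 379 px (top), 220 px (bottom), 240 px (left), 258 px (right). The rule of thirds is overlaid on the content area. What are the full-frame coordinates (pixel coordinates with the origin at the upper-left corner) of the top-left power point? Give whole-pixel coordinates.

Content width = 1792 − 240 − 258 = 1294 px; content height = 1780 − 379 − 220 = 1181 px.
Top-left is one-third across and one-third down within the content area.
x = 240 + 1 × 1294/3 = 240 + 431.33 ≈ 671
y = 379 + 1 × 1181/3 = 379 + 393.67 ≈ 773

x = 671 px, y = 773 px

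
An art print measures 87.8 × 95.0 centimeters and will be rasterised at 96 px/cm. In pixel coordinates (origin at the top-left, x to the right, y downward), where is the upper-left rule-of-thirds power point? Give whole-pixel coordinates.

In pixels the canvas is 87.8 × 96 = 8428.8 wide and 95.0 × 96 = 9120 tall.
The upper-left point is one-third across and one-third down:
x = 1 × 8428.8/3 ≈ 2810; y = 1 × 9120/3 ≈ 3040.

x = 2810 px, y = 3040 px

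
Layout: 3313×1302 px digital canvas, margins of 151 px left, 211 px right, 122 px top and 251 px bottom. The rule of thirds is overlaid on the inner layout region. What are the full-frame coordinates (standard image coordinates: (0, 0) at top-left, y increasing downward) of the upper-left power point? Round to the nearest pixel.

Content width = 3313 − 151 − 211 = 2951 px; content height = 1302 − 122 − 251 = 929 px.
Upper-left is one-third across and one-third down within the inner layout region.
x = 151 + 1 × 2951/3 = 151 + 983.67 ≈ 1135
y = 122 + 1 × 929/3 = 122 + 309.67 ≈ 432

(1135, 432)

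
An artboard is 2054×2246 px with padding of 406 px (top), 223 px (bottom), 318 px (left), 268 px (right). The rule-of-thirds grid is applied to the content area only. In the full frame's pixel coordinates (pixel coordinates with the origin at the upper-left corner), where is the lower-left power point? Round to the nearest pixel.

x = 807 px, y = 1484 px

Content width = 2054 − 318 − 268 = 1468 px; content height = 2246 − 406 − 223 = 1617 px.
Lower-left is one-third across and two-thirds down within the content area.
x = 318 + 1 × 1468/3 = 318 + 489.33 ≈ 807
y = 406 + 2 × 1617/3 = 406 + 1078.00 ≈ 1484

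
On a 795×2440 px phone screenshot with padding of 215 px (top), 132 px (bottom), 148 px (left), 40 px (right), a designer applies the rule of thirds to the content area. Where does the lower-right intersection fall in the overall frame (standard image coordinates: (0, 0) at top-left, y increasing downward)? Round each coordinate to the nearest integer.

(553, 1610)

Content width = 795 − 148 − 40 = 607 px; content height = 2440 − 215 − 132 = 2093 px.
Lower-right is two-thirds across and two-thirds down within the content area.
x = 148 + 2 × 607/3 = 148 + 404.67 ≈ 553
y = 215 + 2 × 2093/3 = 215 + 1395.33 ≈ 1610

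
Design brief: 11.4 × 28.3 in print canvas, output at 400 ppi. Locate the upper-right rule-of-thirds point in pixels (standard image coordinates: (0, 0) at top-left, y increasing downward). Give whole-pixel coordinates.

In pixels the canvas is 11.4 × 400 = 4560 wide and 28.3 × 400 = 11320 tall.
The upper-right point is two-thirds across and one-third down:
x = 2 × 4560/3 ≈ 3040; y = 1 × 11320/3 ≈ 3773.

x = 3040 px, y = 3773 px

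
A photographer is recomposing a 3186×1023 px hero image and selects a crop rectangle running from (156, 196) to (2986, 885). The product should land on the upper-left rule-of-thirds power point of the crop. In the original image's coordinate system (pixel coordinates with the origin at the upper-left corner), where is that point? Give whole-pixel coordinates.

Crop width = 2986 − 156 = 2830 px; one third is 943.33 px.
Crop height = 885 − 196 = 689 px; one third is 229.67 px.
The upper-left point is one-third across and one-third down within the crop:
x = 156 + 1 × 943.33 ≈ 1099; y = 196 + 1 × 229.67 ≈ 426.

(1099, 426)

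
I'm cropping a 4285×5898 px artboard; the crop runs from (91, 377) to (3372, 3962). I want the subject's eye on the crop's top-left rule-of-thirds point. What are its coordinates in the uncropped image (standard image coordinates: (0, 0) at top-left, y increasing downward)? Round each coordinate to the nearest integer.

(1185, 1572)

Crop width = 3372 − 91 = 3281 px; one third is 1093.67 px.
Crop height = 3962 − 377 = 3585 px; one third is 1195.00 px.
The top-left point is one-third across and one-third down within the crop:
x = 91 + 1 × 1093.67 ≈ 1185; y = 377 + 1 × 1195.00 ≈ 1572.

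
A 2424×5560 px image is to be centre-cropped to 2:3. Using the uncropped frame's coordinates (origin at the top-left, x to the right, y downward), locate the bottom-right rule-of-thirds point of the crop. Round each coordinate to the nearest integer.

(1616, 3386)

2424/5560 < 2/3, so the 2:3 crop keeps the full width 2424 and trims height to 2424 × 3/2 = 3636.00 px.
Top offset = (5560 − 3636.00)/2 = 962.00 px; left offset = 0.
Bottom-right is two-thirds across and two-thirds down within the crop:
x = 0.00 + 2 × 2424.00/3 ≈ 1616; y = 962.00 + 2 × 3636.00/3 ≈ 3386.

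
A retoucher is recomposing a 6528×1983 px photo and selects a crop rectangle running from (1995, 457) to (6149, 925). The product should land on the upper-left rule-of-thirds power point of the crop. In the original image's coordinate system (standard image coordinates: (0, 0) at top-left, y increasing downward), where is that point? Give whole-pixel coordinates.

Crop width = 6149 − 1995 = 4154 px; one third is 1384.67 px.
Crop height = 925 − 457 = 468 px; one third is 156.00 px.
The upper-left point is one-third across and one-third down within the crop:
x = 1995 + 1 × 1384.67 ≈ 3380; y = 457 + 1 × 156.00 ≈ 613.

(3380, 613)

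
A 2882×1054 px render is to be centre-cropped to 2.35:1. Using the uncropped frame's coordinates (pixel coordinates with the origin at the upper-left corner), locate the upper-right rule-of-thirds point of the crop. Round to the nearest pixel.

2882/1054 > 2.35/1, so the 2.35:1 crop keeps the full height 1054 and trims width to 1054 × 2.35/1 = 2476.90 px.
Left offset = (2882 − 2476.90)/2 = 202.55 px; top offset = 0.
Upper-right is two-thirds across and one-third down within the crop:
x = 202.55 + 2 × 2476.90/3 ≈ 1854; y = 0.00 + 1 × 1054.00/3 ≈ 351.

x = 1854 px, y = 351 px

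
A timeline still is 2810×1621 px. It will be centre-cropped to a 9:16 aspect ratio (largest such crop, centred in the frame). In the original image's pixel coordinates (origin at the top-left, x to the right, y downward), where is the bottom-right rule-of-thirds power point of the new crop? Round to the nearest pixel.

x = 1557 px, y = 1081 px

2810/1621 > 9/16, so the 9:16 crop keeps the full height 1621 and trims width to 1621 × 9/16 = 911.81 px.
Left offset = (2810 − 911.81)/2 = 949.09 px; top offset = 0.
Bottom-right is two-thirds across and two-thirds down within the crop:
x = 949.09 + 2 × 911.81/3 ≈ 1557; y = 0.00 + 2 × 1621.00/3 ≈ 1081.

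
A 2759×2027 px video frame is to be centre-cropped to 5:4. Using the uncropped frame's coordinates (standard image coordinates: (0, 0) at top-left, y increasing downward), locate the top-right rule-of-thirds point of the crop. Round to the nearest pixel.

(1802, 676)

2759/2027 > 5/4, so the 5:4 crop keeps the full height 2027 and trims width to 2027 × 5/4 = 2533.75 px.
Left offset = (2759 − 2533.75)/2 = 112.62 px; top offset = 0.
Top-right is two-thirds across and one-third down within the crop:
x = 112.62 + 2 × 2533.75/3 ≈ 1802; y = 0.00 + 1 × 2027.00/3 ≈ 676.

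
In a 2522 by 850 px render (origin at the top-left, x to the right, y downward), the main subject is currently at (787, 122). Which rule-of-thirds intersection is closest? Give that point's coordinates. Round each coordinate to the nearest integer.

Third lines: x ∈ {841, 1681}, y ∈ {283, 567}.
787 is closer to x = 841; 122 is closer to y = 283.
So the nearest intersection is the upper-left power point.

(841, 283)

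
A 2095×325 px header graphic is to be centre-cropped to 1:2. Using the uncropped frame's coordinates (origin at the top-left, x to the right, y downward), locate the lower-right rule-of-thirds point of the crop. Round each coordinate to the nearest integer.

x = 1075 px, y = 217 px

2095/325 > 1/2, so the 1:2 crop keeps the full height 325 and trims width to 325 × 1/2 = 162.50 px.
Left offset = (2095 − 162.50)/2 = 966.25 px; top offset = 0.
Lower-right is two-thirds across and two-thirds down within the crop:
x = 966.25 + 2 × 162.50/3 ≈ 1075; y = 0.00 + 2 × 325.00/3 ≈ 217.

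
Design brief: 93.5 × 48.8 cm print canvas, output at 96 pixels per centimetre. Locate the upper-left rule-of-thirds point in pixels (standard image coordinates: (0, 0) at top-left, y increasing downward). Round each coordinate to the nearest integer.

x = 2992 px, y = 1562 px

In pixels the canvas is 93.5 × 96 = 8976 wide and 48.8 × 96 = 4684.8 tall.
The upper-left point is one-third across and one-third down:
x = 1 × 8976/3 ≈ 2992; y = 1 × 4684.8/3 ≈ 1562.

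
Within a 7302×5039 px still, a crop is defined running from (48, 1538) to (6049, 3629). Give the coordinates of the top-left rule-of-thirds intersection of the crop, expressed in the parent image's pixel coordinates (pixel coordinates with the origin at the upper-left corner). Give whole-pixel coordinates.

Crop width = 6049 − 48 = 6001 px; one third is 2000.33 px.
Crop height = 3629 − 1538 = 2091 px; one third is 697.00 px.
The top-left point is one-third across and one-third down within the crop:
x = 48 + 1 × 2000.33 ≈ 2048; y = 1538 + 1 × 697.00 ≈ 2235.

x = 2048 px, y = 2235 px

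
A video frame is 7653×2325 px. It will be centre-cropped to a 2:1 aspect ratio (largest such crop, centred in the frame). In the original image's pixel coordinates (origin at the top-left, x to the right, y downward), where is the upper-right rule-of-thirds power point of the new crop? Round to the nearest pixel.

7653/2325 > 2/1, so the 2:1 crop keeps the full height 2325 and trims width to 2325 × 2/1 = 4650.00 px.
Left offset = (7653 − 4650.00)/2 = 1501.50 px; top offset = 0.
Upper-right is two-thirds across and one-third down within the crop:
x = 1501.50 + 2 × 4650.00/3 ≈ 4602; y = 0.00 + 1 × 2325.00/3 ≈ 775.

x = 4602 px, y = 775 px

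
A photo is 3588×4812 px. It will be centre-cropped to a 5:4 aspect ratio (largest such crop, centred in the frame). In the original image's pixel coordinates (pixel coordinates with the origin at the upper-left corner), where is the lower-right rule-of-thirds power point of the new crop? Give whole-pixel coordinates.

x = 2392 px, y = 2884 px

3588/4812 < 5/4, so the 5:4 crop keeps the full width 3588 and trims height to 3588 × 4/5 = 2870.40 px.
Top offset = (4812 − 2870.40)/2 = 970.80 px; left offset = 0.
Lower-right is two-thirds across and two-thirds down within the crop:
x = 0.00 + 2 × 3588.00/3 ≈ 2392; y = 970.80 + 2 × 2870.40/3 ≈ 2884.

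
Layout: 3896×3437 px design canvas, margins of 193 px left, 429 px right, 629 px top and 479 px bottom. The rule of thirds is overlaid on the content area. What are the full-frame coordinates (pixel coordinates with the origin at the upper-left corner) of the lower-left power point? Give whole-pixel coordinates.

Content width = 3896 − 193 − 429 = 3274 px; content height = 3437 − 629 − 479 = 2329 px.
Lower-left is one-third across and two-thirds down within the content area.
x = 193 + 1 × 3274/3 = 193 + 1091.33 ≈ 1284
y = 629 + 2 × 2329/3 = 629 + 1552.67 ≈ 2182

(1284, 2182)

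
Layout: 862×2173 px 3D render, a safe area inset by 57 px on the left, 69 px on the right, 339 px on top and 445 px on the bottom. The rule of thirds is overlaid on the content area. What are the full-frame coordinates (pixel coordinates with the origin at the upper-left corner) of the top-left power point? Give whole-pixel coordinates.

Content width = 862 − 57 − 69 = 736 px; content height = 2173 − 339 − 445 = 1389 px.
Top-left is one-third across and one-third down within the content area.
x = 57 + 1 × 736/3 = 57 + 245.33 ≈ 302
y = 339 + 1 × 1389/3 = 339 + 463.00 ≈ 802

(302, 802)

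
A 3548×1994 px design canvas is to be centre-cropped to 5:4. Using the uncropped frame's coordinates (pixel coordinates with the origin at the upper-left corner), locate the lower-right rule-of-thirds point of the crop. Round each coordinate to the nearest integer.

3548/1994 > 5/4, so the 5:4 crop keeps the full height 1994 and trims width to 1994 × 5/4 = 2492.50 px.
Left offset = (3548 − 2492.50)/2 = 527.75 px; top offset = 0.
Lower-right is two-thirds across and two-thirds down within the crop:
x = 527.75 + 2 × 2492.50/3 ≈ 2189; y = 0.00 + 2 × 1994.00/3 ≈ 1329.

(2189, 1329)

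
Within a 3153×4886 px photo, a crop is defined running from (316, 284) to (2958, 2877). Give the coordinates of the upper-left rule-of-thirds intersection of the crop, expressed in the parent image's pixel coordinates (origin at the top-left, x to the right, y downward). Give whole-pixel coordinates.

(1197, 1148)

Crop width = 2958 − 316 = 2642 px; one third is 880.67 px.
Crop height = 2877 − 284 = 2593 px; one third is 864.33 px.
The upper-left point is one-third across and one-third down within the crop:
x = 316 + 1 × 880.67 ≈ 1197; y = 284 + 1 × 864.33 ≈ 1148.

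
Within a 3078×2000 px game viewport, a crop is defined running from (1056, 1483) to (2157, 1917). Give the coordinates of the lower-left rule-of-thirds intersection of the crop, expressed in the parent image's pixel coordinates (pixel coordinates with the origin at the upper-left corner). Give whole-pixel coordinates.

Crop width = 2157 − 1056 = 1101 px; one third is 367.00 px.
Crop height = 1917 − 1483 = 434 px; one third is 144.67 px.
The lower-left point is one-third across and two-thirds down within the crop:
x = 1056 + 1 × 367.00 ≈ 1423; y = 1483 + 2 × 144.67 ≈ 1772.

(1423, 1772)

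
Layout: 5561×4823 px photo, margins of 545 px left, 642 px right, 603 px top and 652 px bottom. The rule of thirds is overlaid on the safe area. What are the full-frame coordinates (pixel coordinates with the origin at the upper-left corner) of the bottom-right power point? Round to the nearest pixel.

Content width = 5561 − 545 − 642 = 4374 px; content height = 4823 − 603 − 652 = 3568 px.
Bottom-right is two-thirds across and two-thirds down within the safe area.
x = 545 + 2 × 4374/3 = 545 + 2916.00 ≈ 3461
y = 603 + 2 × 3568/3 = 603 + 2378.67 ≈ 2982

(3461, 2982)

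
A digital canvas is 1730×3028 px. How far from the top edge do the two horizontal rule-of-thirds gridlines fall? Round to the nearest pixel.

3028 / 3 = 1009.33, so the horizontal lines sit at one and two thirds of 3028.

1009 px and 2019 px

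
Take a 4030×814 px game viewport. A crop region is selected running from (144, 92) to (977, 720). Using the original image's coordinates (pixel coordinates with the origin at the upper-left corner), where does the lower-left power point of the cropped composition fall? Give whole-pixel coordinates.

Crop width = 977 − 144 = 833 px; one third is 277.67 px.
Crop height = 720 − 92 = 628 px; one third is 209.33 px.
The lower-left point is one-third across and two-thirds down within the crop:
x = 144 + 1 × 277.67 ≈ 422; y = 92 + 2 × 209.33 ≈ 511.

(422, 511)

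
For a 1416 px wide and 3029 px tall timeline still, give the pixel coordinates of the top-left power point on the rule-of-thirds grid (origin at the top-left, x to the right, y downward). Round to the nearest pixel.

The top-left point sits one-third of the way across and one-third of the way down.
x = 1 × 1416/3 ≈ 472; y = 1 × 3029/3 ≈ 1010.

x = 472 px, y = 1010 px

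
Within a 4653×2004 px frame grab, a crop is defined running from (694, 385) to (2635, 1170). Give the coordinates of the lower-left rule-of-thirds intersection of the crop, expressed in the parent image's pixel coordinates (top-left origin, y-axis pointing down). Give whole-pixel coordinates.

x = 1341 px, y = 908 px

Crop width = 2635 − 694 = 1941 px; one third is 647.00 px.
Crop height = 1170 − 385 = 785 px; one third is 261.67 px.
The lower-left point is one-third across and two-thirds down within the crop:
x = 694 + 1 × 647.00 ≈ 1341; y = 385 + 2 × 261.67 ≈ 908.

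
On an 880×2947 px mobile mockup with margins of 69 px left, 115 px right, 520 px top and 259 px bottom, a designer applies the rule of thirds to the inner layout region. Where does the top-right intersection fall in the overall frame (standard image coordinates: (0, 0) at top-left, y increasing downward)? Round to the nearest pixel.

Content width = 880 − 69 − 115 = 696 px; content height = 2947 − 520 − 259 = 2168 px.
Top-right is two-thirds across and one-third down within the inner layout region.
x = 69 + 2 × 696/3 = 69 + 464.00 ≈ 533
y = 520 + 1 × 2168/3 = 520 + 722.67 ≈ 1243

x = 533 px, y = 1243 px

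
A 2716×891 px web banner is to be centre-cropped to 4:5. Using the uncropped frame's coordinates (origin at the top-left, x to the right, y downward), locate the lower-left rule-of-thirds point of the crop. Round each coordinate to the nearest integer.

2716/891 > 4/5, so the 4:5 crop keeps the full height 891 and trims width to 891 × 4/5 = 712.80 px.
Left offset = (2716 − 712.80)/2 = 1001.60 px; top offset = 0.
Lower-left is one-third across and two-thirds down within the crop:
x = 1001.60 + 1 × 712.80/3 ≈ 1239; y = 0.00 + 2 × 891.00/3 ≈ 594.

x = 1239 px, y = 594 px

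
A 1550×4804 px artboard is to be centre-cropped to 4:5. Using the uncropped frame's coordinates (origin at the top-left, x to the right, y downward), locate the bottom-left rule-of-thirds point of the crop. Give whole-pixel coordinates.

1550/4804 < 4/5, so the 4:5 crop keeps the full width 1550 and trims height to 1550 × 5/4 = 1937.50 px.
Top offset = (4804 − 1937.50)/2 = 1433.25 px; left offset = 0.
Bottom-left is one-third across and two-thirds down within the crop:
x = 0.00 + 1 × 1550.00/3 ≈ 517; y = 1433.25 + 2 × 1937.50/3 ≈ 2725.

x = 517 px, y = 2725 px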